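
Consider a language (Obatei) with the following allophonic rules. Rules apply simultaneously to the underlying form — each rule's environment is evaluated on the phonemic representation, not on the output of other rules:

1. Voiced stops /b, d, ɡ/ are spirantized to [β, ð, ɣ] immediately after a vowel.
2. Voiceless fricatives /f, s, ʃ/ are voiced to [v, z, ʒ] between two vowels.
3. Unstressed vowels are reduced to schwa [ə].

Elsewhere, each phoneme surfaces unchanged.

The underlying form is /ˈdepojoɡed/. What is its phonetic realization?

[ˈdepəjəɣəð]

/d/ (word-initial) is in the target of rule 1 but the environment (immediately after a vowel) is not met → [d].
/e/ (between /d/ and /p/) is in the target of rule 3 but the environment (in an unstressed syllable) is not met → [e].
/p/ — not in any rule's target class → [p].
Rule 3 applies to /o/ (between /p/ and /j/: in an unstressed syllable) → [ə].
/j/ (between /o/ and /o/): no rule targets it → [j].
/o/ meets the environment for rule 3 (in an unstressed syllable) → [ə].
/ɡ/ — between /o/ and /e/, immediately after a vowel — surfaces as [ɣ] (rule 1).
Rule 3 applies to /e/ (between /ɡ/ and /d/: in an unstressed syllable) → [ə].
/d/ meets the environment for rule 1 (immediately after a vowel) → [ð].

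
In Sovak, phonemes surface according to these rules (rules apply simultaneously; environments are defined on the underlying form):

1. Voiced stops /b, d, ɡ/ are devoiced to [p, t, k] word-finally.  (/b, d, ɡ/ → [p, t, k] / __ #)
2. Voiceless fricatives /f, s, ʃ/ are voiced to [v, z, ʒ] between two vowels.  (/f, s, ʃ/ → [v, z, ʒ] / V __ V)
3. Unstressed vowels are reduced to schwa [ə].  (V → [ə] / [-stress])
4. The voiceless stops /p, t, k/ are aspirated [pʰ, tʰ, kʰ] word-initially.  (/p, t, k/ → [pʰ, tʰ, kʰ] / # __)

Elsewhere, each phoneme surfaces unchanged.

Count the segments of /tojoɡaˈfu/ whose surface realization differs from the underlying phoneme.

Segments that undergo a rule: /t/ → [tʰ] (rule 4); /o/ → [ə] (rule 3); /o/ → [ə] (rule 3); /a/ → [ə] (rule 3); /f/ → [v] (rule 2).
All other segments surface unchanged.

5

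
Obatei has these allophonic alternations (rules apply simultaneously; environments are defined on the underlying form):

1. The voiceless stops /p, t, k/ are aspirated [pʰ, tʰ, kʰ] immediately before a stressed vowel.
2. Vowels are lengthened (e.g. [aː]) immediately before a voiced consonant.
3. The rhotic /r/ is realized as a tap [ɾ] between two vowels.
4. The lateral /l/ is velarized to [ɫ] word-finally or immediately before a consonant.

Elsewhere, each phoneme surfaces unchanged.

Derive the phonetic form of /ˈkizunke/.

Rule 1 applies to /k/ (word-initial: immediately before a stressed vowel) → [kʰ].
/i/ meets the environment for rule 2 (before a voiced consonant) → [iː].
/z/ (between /i/ and /u/) is unaffected → [z].
/u/ (between /z/ and /n/): before a voiced consonant, so rule 2 applies → [uː].
/n/ (between /u/ and /k/) is unaffected → [n].
/k/ — between /n/ and /e/; rule 1 does not apply here → [k].
/e/ (word-final): rule 2 targets it, but not before a voiced consonant → unchanged [e].

[ˈkʰiːzuːnke]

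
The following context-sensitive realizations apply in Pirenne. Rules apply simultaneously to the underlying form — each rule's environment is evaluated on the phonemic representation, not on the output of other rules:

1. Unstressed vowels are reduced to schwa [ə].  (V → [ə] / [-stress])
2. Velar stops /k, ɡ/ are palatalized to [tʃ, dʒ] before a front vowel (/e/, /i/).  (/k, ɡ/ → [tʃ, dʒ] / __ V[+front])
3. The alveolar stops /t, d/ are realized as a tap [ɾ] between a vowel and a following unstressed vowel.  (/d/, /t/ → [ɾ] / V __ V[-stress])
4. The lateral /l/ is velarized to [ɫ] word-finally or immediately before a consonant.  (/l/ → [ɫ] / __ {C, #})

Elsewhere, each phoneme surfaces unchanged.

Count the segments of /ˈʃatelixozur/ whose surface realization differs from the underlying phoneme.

Segments that undergo a rule: /t/ → [ɾ] (rule 3); /e/ → [ə] (rule 1); /i/ → [ə] (rule 1); /o/ → [ə] (rule 1); /u/ → [ə] (rule 1).
All other segments surface unchanged.

5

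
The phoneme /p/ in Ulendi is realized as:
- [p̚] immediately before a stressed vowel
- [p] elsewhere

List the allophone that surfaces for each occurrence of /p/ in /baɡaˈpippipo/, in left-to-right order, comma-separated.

[p̚], [p], [p], [p]

Occurrence 1 (position 5): immediately before a stressed vowel → [p̚].
Occurrence 2 (position 7): no conditioning environment matches → elsewhere allophone [p].
Occurrence 3 (position 8): no conditioning environment matches → elsewhere allophone [p].
Occurrence 4 (position 10): no conditioning environment matches → elsewhere allophone [p].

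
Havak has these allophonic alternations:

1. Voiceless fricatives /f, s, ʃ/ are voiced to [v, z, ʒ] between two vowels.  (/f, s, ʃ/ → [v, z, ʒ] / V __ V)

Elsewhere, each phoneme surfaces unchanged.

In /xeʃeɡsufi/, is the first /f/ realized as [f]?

/f/ — between /u/ and /i/, between two vowels — surfaces as [v] (rule 1).
The actual realization is [v], not [f].

No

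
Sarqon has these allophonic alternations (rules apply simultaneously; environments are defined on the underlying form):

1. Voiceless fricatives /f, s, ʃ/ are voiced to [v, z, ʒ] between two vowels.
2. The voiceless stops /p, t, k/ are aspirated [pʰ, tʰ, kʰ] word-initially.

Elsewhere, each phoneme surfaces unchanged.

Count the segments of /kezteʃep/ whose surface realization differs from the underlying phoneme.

2

Segments that undergo a rule: /k/ → [kʰ] (rule 2); /ʃ/ → [ʒ] (rule 1).
All other segments surface unchanged.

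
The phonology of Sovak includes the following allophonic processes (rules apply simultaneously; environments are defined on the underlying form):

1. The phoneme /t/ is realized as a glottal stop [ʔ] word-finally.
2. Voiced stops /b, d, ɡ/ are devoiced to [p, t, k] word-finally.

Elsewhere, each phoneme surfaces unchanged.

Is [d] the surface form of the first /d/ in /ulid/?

/d/ (word-final): word-finally, so rule 2 applies → [t].
The actual realization is [t], not [d].

No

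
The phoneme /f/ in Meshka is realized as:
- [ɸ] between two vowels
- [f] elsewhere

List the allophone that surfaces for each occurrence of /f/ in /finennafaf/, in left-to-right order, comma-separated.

[f], [ɸ], [f]

Occurrence 1 (position 1): no conditioning environment matches → elsewhere allophone [f].
Occurrence 2 (position 8): between two vowels → [ɸ].
Occurrence 3 (position 10): no conditioning environment matches → elsewhere allophone [f].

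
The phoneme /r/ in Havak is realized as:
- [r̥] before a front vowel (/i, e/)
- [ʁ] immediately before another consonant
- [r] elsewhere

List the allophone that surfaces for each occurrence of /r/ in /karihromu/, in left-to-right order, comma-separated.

Occurrence 1 (position 3): before a front vowel (/i, e/) → [r̥].
Occurrence 2 (position 6): no conditioning environment matches → elsewhere allophone [r].

[r̥], [r]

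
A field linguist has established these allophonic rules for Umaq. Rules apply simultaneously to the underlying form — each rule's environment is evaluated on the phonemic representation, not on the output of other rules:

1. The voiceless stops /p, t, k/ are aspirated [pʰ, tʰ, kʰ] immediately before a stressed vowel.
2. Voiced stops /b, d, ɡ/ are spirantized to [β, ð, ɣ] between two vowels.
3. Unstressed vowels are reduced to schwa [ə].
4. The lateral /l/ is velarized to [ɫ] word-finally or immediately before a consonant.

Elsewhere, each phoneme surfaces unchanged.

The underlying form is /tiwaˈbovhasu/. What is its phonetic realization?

[təwəˈβovhəsə]

/t/ (word-initial) is in the target of rule 1 but the environment (immediately before a stressed vowel) is not met → [t].
/i/ — between /t/ and /w/, in an unstressed syllable — surfaces as [ə] (rule 3).
/w/ — not in any rule's target class → [w].
/a/ — between /w/ and /b/, in an unstressed syllable — surfaces as [ə] (rule 3).
/b/ — between /a/ and /o/, between two vowels — surfaces as [β] (rule 2).
/o/ (between /b/ and /v/) is in the target of rule 3 but the environment (in an unstressed syllable) is not met → [o].
/v/ — not in any rule's target class → [v].
/h/ stays [h].
/a/ (between /h/ and /s/): in an unstressed syllable, so rule 3 applies → [ə].
/s/ stays [s].
Rule 3 applies to /u/ (word-final: in an unstressed syllable) → [ə].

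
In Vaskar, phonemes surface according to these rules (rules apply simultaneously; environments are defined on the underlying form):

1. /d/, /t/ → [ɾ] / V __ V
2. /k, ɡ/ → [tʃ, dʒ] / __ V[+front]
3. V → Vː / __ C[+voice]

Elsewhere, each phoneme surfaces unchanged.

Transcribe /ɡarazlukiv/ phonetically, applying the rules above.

/ɡ/ — word-initial; rule 2 does not apply here → [ɡ].
/a/ (between /ɡ/ and /r/): before a voiced consonant, so rule 3 applies → [aː].
/r/ (between /a/ and /a/): no rule targets it → [r].
/a/ (between /r/ and /z/): before a voiced consonant, so rule 3 applies → [aː].
/z/ — not in any rule's target class → [z].
/l/ (between /z/ and /u/) is unaffected → [l].
/u/ (between /l/ and /k/) is in the target of rule 3 but the environment (before a voiced consonant) is not met → [u].
/k/ (between /u/ and /i/) occurs before a front vowel → [tʃ] by rule 2.
/i/ (between /k/ and /v/) occurs before a voiced consonant → [iː] by rule 3.
/v/ (word-final): no rule targets it → [v].

[ɡaːraːzlutʃiːv]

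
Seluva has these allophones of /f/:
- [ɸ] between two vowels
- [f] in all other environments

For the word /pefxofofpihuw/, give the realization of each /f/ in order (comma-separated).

[f], [ɸ], [f]

Occurrence 1 (position 3): no conditioning environment matches → elsewhere allophone [f].
Occurrence 2 (position 6): between two vowels → [ɸ].
Occurrence 3 (position 8): no conditioning environment matches → elsewhere allophone [f].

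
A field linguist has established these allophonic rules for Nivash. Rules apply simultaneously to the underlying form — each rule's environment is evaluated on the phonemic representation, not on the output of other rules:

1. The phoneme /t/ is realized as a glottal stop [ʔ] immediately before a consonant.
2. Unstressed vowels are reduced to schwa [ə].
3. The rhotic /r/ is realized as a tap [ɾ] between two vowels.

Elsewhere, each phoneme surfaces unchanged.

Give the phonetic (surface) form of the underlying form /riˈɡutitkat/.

[rəˈɡutəʔkət]

/r/ (word-initial) is in the target of rule 3 but the environment (between two vowels) is not met → [r].
/i/ (between /r/ and /ɡ/) occurs in an unstressed syllable → [ə] by rule 2.
/ɡ/ stays [ɡ].
/u/ (between /ɡ/ and /t/) is in the target of rule 2 but the environment (in an unstressed syllable) is not met → [u].
/t/ (between /u/ and /i/) is in the target of rule 1 but the environment (immediately before a consonant) is not met → [t].
/i/ (between /t/ and /t/): in an unstressed syllable, so rule 2 applies → [ə].
/t/ (between /i/ and /k/): immediately before a consonant, so rule 1 applies → [ʔ].
/k/ stays [k].
/a/ (between /k/ and /t/): in an unstressed syllable, so rule 2 applies → [ə].
/t/ (word-final) fails the environment for rule 1, so it stays [t].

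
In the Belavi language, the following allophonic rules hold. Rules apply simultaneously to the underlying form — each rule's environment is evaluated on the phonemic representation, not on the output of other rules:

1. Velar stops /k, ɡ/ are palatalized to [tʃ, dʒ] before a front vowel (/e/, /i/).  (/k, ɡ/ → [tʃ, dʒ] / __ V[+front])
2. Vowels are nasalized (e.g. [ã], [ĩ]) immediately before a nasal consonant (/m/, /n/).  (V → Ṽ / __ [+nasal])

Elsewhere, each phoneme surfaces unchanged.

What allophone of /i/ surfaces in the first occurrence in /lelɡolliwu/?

[i]

/i/ (between /l/ and /w/) is in the target of rule 2 but the environment (before a nasal consonant) is not met → [i].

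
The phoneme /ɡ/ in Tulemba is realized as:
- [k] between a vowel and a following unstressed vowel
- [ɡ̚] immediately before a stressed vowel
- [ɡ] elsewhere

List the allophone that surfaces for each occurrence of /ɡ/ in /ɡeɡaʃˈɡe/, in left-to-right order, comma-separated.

Occurrence 1 (position 1): no conditioning environment matches → elsewhere allophone [ɡ].
Occurrence 2 (position 3): between a vowel and a following unstressed vowel → [k].
Occurrence 3 (position 6): immediately before a stressed vowel → [ɡ̚].

[ɡ], [k], [ɡ̚]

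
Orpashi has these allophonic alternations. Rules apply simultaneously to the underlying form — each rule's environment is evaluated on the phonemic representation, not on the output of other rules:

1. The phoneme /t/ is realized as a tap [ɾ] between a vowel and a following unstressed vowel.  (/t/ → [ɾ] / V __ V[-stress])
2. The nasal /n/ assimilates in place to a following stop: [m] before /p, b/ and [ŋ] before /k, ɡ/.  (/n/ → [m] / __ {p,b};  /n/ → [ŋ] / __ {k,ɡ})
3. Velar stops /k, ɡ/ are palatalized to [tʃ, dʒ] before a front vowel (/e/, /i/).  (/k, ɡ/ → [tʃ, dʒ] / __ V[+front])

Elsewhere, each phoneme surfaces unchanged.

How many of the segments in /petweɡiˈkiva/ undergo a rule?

2

Segments that undergo a rule: /ɡ/ → [dʒ] (rule 3); /k/ → [tʃ] (rule 3).
All other segments surface unchanged.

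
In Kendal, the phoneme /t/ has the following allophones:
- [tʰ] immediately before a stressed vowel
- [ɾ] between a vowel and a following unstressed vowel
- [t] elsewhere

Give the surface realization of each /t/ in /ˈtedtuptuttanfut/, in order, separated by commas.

[tʰ], [t], [t], [t], [t], [t]

Occurrence 1 (position 1): immediately before a stressed vowel → [tʰ].
Occurrence 2 (position 4): no conditioning environment matches → elsewhere allophone [t].
Occurrence 3 (position 7): no conditioning environment matches → elsewhere allophone [t].
Occurrence 4 (position 9): no conditioning environment matches → elsewhere allophone [t].
Occurrence 5 (position 10): no conditioning environment matches → elsewhere allophone [t].
Occurrence 6 (position 15): no conditioning environment matches → elsewhere allophone [t].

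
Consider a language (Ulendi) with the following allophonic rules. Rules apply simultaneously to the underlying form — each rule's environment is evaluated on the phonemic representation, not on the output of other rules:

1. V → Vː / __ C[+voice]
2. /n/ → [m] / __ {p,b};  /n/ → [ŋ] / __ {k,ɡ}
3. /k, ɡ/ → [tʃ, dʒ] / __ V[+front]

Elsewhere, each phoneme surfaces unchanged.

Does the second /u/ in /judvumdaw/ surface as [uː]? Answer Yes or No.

Yes

/u/ (between /v/ and /m/): before a voiced consonant, so rule 1 applies → [uː].
The actual realization is [uː], which matches [uː].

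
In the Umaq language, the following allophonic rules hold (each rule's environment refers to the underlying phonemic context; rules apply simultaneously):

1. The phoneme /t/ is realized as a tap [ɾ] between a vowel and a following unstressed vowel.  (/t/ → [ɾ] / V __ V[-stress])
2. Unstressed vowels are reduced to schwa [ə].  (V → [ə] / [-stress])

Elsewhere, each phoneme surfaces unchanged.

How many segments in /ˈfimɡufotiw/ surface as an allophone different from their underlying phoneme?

4

Segments that undergo a rule: /u/ → [ə] (rule 2); /o/ → [ə] (rule 2); /t/ → [ɾ] (rule 1); /i/ → [ə] (rule 2).
All other segments surface unchanged.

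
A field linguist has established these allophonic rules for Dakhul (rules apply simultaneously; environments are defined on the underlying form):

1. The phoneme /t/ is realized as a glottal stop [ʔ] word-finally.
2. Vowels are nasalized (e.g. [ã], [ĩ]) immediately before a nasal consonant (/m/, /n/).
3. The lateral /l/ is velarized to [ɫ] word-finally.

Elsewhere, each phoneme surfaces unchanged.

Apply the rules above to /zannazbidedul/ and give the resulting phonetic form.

Rule 2 applies to /a/ (between /z/ and /n/: before a nasal consonant) → [ã].
/a/ (between /n/ and /z/): rule 2 targets it, but not before a nasal consonant → unchanged [a].
/i/ (between /b/ and /d/) is in the target of rule 2 but the environment (before a nasal consonant) is not met → [i].
/e/ (between /d/ and /d/) fails the environment for rule 2, so it stays [e].
/u/ — between /d/ and /l/; rule 2 does not apply here → [u].
Rule 3 applies to /l/ (word-final: word-finally) → [ɫ].

[zãnnazbideduɫ]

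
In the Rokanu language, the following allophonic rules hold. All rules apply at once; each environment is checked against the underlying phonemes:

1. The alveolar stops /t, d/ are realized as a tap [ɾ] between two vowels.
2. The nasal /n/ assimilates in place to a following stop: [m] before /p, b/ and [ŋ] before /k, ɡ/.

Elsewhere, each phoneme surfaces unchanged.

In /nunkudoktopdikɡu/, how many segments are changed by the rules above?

2

Segments that undergo a rule: /n/ → [ŋ] (rule 2); /d/ → [ɾ] (rule 1).
All other segments surface unchanged.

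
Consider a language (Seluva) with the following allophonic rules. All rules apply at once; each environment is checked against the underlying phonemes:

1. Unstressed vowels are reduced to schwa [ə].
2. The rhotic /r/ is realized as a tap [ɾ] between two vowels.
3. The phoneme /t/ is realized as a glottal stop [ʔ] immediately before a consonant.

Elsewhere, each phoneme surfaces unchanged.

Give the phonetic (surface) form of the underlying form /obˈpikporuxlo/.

[əbˈpikpəɾəxlə]

/o/ — word-initial, in an unstressed syllable — surfaces as [ə] (rule 1).
/b/ stays [b].
/p/ (between /b/ and /i/) is unaffected → [p].
/i/ (between /p/ and /k/) is in the target of rule 1 but the environment (in an unstressed syllable) is not met → [i].
/k/ — not in any rule's target class → [k].
/p/ (between /k/ and /o/): no rule targets it → [p].
/o/ (between /p/ and /r/): in an unstressed syllable, so rule 1 applies → [ə].
/r/ — between /o/ and /u/, between two vowels — surfaces as [ɾ] (rule 2).
/u/ (between /r/ and /x/) occurs in an unstressed syllable → [ə] by rule 1.
/x/ (between /u/ and /l/): no rule targets it → [x].
/l/ (between /x/ and /o/): no rule targets it → [l].
/o/ — word-final, in an unstressed syllable — surfaces as [ə] (rule 1).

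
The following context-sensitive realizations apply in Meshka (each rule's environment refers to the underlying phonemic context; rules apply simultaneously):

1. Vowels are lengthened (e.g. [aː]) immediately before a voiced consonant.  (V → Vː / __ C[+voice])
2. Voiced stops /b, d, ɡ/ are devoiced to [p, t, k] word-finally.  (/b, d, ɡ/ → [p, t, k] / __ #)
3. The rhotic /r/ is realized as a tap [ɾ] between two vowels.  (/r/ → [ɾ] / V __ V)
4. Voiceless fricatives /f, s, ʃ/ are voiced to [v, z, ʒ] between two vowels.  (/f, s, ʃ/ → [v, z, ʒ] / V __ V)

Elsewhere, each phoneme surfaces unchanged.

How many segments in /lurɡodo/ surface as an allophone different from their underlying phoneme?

2

Segments that undergo a rule: /u/ → [uː] (rule 1); /o/ → [oː] (rule 1).
All other segments surface unchanged.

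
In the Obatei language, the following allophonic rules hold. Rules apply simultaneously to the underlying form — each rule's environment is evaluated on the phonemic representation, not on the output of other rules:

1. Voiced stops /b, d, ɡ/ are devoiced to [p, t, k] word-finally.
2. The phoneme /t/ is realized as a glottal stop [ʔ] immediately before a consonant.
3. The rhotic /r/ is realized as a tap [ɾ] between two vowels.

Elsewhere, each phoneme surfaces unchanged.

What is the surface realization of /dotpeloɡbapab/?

/d/ (word-initial): rule 1 targets it, but not word-finally → unchanged [d].
/o/ (between /d/ and /t/) is unaffected → [o].
/t/ (between /o/ and /p/) occurs immediately before a consonant → [ʔ] by rule 2.
/p/ — not in any rule's target class → [p].
/e/ (between /p/ and /l/): no rule targets it → [e].
/l/ (between /e/ and /o/) is unaffected → [l].
/o/ (between /l/ and /ɡ/) is unaffected → [o].
/ɡ/ (between /o/ and /b/) fails the environment for rule 1, so it stays [ɡ].
/b/ (between /ɡ/ and /a/) is in the target of rule 1 but the environment (word-finally) is not met → [b].
/a/ (between /b/ and /p/) is unaffected → [a].
/p/ (between /a/ and /a/) is unaffected → [p].
/a/ stays [a].
/b/ (word-final): word-finally, so rule 1 applies → [p].

[doʔpeloɡbapap]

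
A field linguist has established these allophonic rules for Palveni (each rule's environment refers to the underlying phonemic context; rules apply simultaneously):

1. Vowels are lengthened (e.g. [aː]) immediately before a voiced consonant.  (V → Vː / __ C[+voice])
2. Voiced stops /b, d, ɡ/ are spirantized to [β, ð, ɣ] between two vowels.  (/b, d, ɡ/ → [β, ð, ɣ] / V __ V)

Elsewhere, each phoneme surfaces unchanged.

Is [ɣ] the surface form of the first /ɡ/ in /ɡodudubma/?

No

/ɡ/ (word-initial) fails the environment for rule 2, so it stays [ɡ].
The actual realization is [ɡ], not [ɣ].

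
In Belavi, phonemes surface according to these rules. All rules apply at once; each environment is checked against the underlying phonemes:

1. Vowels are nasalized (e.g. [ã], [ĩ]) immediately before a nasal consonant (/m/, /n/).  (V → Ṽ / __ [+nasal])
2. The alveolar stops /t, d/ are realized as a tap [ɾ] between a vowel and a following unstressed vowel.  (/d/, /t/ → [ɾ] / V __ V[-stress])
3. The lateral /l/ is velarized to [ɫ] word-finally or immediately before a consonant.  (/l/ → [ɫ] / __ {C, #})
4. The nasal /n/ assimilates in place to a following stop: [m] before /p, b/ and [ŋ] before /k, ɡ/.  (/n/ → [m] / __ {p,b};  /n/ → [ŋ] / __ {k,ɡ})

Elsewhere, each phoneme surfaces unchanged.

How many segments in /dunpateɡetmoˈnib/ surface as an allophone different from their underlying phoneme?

Segments that undergo a rule: /u/ → [ũ] (rule 1); /n/ → [m] (rule 4); /t/ → [ɾ] (rule 2); /o/ → [õ] (rule 1).
All other segments surface unchanged.

4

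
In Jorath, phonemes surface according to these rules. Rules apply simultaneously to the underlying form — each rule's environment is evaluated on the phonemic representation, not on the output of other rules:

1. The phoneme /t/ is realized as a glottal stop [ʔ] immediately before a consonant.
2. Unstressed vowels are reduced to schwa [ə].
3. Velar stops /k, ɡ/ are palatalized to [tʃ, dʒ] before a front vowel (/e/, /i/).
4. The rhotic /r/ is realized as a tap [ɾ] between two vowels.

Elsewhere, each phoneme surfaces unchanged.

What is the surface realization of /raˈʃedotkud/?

[rəˈʃedəʔkəd]

/r/ (word-initial): rule 4 targets it, but not between two vowels → unchanged [r].
Rule 2 applies to /a/ (between /r/ and /ʃ/: in an unstressed syllable) → [ə].
/ʃ/ (between /a/ and /e/) is unaffected → [ʃ].
/e/ (between /ʃ/ and /d/) fails the environment for rule 2, so it stays [e].
/d/ — not in any rule's target class → [d].
/o/ — between /d/ and /t/, in an unstressed syllable — surfaces as [ə] (rule 2).
/t/ (between /o/ and /k/) occurs immediately before a consonant → [ʔ] by rule 1.
/k/ (between /t/ and /u/) is in the target of rule 3 but the environment (before a front vowel) is not met → [k].
/u/ (between /k/ and /d/) occurs in an unstressed syllable → [ə] by rule 2.
/d/ — not in any rule's target class → [d].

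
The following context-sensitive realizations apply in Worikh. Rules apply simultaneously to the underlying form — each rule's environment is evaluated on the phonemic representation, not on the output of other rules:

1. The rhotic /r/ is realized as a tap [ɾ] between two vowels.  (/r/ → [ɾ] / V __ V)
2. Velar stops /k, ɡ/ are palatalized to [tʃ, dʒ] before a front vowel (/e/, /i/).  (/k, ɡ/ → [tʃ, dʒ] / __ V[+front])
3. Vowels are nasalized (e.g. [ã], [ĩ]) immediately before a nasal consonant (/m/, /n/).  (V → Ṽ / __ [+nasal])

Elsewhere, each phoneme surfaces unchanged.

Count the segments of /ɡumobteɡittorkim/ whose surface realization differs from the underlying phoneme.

Segments that undergo a rule: /u/ → [ũ] (rule 3); /ɡ/ → [dʒ] (rule 2); /k/ → [tʃ] (rule 2); /i/ → [ĩ] (rule 3).
All other segments surface unchanged.

4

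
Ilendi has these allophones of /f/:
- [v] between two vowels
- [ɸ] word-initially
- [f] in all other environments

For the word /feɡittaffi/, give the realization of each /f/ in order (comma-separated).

[ɸ], [f], [f]

Occurrence 1 (position 1): word-initially → [ɸ].
Occurrence 2 (position 8): no conditioning environment matches → elsewhere allophone [f].
Occurrence 3 (position 9): no conditioning environment matches → elsewhere allophone [f].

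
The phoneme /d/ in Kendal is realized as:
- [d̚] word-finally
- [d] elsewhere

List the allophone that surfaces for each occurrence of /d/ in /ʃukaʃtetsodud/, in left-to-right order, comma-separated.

[d], [d̚]

Occurrence 1 (position 11): no conditioning environment matches → elsewhere allophone [d].
Occurrence 2 (position 13): word-finally → [d̚].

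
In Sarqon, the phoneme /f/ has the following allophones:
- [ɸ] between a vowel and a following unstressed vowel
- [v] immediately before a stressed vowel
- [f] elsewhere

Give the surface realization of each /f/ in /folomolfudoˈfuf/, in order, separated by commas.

Occurrence 1 (position 1): no conditioning environment matches → elsewhere allophone [f].
Occurrence 2 (position 8): no conditioning environment matches → elsewhere allophone [f].
Occurrence 3 (position 12): immediately before a stressed vowel → [v].
Occurrence 4 (position 14): no conditioning environment matches → elsewhere allophone [f].

[f], [f], [v], [f]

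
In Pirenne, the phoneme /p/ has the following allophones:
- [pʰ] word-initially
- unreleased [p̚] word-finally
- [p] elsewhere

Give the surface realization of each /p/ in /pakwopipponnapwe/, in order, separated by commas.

Occurrence 1 (position 1): word-initially → [pʰ].
Occurrence 2 (position 6): no conditioning environment matches → elsewhere allophone [p].
Occurrence 3 (position 8): no conditioning environment matches → elsewhere allophone [p].
Occurrence 4 (position 9): no conditioning environment matches → elsewhere allophone [p].
Occurrence 5 (position 14): no conditioning environment matches → elsewhere allophone [p].

[pʰ], [p], [p], [p], [p]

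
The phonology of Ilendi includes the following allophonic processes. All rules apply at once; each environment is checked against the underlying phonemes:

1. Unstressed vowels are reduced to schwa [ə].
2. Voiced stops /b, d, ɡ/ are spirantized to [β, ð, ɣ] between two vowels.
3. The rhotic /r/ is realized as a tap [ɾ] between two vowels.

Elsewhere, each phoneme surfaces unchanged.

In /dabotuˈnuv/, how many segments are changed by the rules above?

4

Segments that undergo a rule: /a/ → [ə] (rule 1); /b/ → [β] (rule 2); /o/ → [ə] (rule 1); /u/ → [ə] (rule 1).
All other segments surface unchanged.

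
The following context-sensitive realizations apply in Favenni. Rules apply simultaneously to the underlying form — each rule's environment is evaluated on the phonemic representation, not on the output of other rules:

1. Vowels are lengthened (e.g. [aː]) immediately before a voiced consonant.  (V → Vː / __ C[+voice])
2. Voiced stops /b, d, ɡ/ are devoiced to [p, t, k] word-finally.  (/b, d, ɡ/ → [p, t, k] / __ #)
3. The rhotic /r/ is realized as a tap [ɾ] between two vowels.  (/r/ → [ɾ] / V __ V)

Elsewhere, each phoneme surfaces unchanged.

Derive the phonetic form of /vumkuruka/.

[vuːmkuːɾuka]

/v/ (word-initial) is unaffected → [v].
/u/ meets the environment for rule 1 (before a voiced consonant) → [uː].
/m/ (between /u/ and /k/): no rule targets it → [m].
/k/ (between /m/ and /u/): no rule targets it → [k].
/u/ (between /k/ and /r/): before a voiced consonant, so rule 1 applies → [uː].
Rule 3 applies to /r/ (between /u/ and /u/: between two vowels) → [ɾ].
/u/ (between /r/ and /k/) is in the target of rule 1 but the environment (before a voiced consonant) is not met → [u].
/k/ stays [k].
/a/ — word-final; rule 1 does not apply here → [a].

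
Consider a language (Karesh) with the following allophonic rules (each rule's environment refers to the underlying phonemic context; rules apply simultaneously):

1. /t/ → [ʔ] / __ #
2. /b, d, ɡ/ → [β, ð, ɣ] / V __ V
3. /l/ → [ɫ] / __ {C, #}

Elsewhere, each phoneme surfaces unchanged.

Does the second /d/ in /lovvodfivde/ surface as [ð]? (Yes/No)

/d/ (between /v/ and /e/) fails the environment for rule 2, so it stays [d].
The actual realization is [d], not [ð].

No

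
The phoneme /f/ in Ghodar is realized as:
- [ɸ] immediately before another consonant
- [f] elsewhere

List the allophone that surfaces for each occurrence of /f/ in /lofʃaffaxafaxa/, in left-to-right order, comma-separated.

[ɸ], [ɸ], [f], [f]

Occurrence 1 (position 3): immediately before another consonant → [ɸ].
Occurrence 2 (position 6): immediately before another consonant → [ɸ].
Occurrence 3 (position 7): no conditioning environment matches → elsewhere allophone [f].
Occurrence 4 (position 11): no conditioning environment matches → elsewhere allophone [f].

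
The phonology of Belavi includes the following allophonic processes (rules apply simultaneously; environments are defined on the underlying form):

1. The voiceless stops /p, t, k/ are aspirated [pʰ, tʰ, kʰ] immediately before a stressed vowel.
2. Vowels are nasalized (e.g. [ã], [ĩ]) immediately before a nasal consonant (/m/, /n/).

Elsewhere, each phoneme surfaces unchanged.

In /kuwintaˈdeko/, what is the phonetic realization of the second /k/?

[k]

/k/ (between /e/ and /o/): rule 1 targets it, but not immediately before a stressed vowel → unchanged [k].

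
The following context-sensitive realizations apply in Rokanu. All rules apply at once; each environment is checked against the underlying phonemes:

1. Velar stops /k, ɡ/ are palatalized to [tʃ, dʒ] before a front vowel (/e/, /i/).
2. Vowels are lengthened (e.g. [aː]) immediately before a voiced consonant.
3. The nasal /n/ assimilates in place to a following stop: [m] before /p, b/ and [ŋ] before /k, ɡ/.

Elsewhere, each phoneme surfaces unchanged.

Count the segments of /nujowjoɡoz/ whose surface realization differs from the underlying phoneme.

4

Segments that undergo a rule: /u/ → [uː] (rule 2); /o/ → [oː] (rule 2); /o/ → [oː] (rule 2); /o/ → [oː] (rule 2).
All other segments surface unchanged.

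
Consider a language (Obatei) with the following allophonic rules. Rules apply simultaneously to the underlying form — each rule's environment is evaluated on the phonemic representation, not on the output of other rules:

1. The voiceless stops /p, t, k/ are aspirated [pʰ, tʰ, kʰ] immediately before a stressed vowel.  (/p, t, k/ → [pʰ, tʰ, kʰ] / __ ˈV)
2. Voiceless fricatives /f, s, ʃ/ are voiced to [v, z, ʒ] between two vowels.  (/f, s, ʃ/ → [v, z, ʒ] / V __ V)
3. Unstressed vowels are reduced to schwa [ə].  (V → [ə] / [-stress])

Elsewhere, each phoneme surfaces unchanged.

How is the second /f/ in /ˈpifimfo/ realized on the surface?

[f]

/f/ (between /m/ and /o/): rule 2 targets it, but not between two vowels → unchanged [f].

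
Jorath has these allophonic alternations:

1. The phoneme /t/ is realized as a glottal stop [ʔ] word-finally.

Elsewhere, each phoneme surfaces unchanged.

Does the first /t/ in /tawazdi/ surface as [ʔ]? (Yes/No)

/t/ — word-initial; rule 1 does not apply here → [t].
The actual realization is [t], not [ʔ].

No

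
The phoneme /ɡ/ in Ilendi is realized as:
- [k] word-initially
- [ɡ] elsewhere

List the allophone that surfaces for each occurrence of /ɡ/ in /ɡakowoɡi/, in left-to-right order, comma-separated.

[k], [ɡ]

Occurrence 1 (position 1): word-initially → [k].
Occurrence 2 (position 7): no conditioning environment matches → elsewhere allophone [ɡ].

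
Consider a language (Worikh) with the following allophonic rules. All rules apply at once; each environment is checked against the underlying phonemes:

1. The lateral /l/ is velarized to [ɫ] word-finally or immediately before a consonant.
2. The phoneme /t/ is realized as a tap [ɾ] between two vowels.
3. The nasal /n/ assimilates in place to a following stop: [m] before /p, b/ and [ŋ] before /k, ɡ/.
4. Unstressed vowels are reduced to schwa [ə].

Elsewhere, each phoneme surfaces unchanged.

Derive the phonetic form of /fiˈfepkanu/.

/f/ — not in any rule's target class → [f].
Rule 4 applies to /i/ (between /f/ and /f/: in an unstressed syllable) → [ə].
/f/ stays [f].
/e/ — between /f/ and /p/; rule 4 does not apply here → [e].
/p/ — not in any rule's target class → [p].
/k/ (between /p/ and /a/): no rule targets it → [k].
Rule 4 applies to /a/ (between /k/ and /n/: in an unstressed syllable) → [ə].
/n/ — between /a/ and /u/; rule 3 does not apply here → [n].
/u/ meets the environment for rule 4 (in an unstressed syllable) → [ə].

[fəˈfepkənə]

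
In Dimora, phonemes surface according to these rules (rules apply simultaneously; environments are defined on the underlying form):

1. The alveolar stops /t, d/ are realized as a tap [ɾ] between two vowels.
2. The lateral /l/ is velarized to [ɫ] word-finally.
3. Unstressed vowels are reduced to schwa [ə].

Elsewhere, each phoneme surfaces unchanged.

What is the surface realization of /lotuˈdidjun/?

[ləɾəˈɾidjən]

/l/ — word-initial; rule 2 does not apply here → [l].
Rule 3 applies to /o/ (between /l/ and /t/: in an unstressed syllable) → [ə].
/t/ — between /o/ and /u/, between two vowels — surfaces as [ɾ] (rule 1).
/u/ meets the environment for rule 3 (in an unstressed syllable) → [ə].
/d/ (between /u/ and /i/): between two vowels, so rule 1 applies → [ɾ].
/i/ (between /d/ and /d/) fails the environment for rule 3, so it stays [i].
/d/ (between /i/ and /j/) is in the target of rule 1 but the environment (between two vowels) is not met → [d].
/j/ (between /d/ and /u/): no rule targets it → [j].
/u/ (between /j/ and /n/) occurs in an unstressed syllable → [ə] by rule 3.
/n/ (word-final) is unaffected → [n].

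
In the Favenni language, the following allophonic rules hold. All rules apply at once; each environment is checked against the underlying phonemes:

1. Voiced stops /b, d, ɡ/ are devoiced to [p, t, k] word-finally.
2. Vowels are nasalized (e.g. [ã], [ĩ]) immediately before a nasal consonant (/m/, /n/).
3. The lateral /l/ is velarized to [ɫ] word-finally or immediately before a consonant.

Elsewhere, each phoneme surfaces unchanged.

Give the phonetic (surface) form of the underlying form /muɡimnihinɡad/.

[muɡĩmnihĩnɡat]

/m/ — not in any rule's target class → [m].
/u/ (between /m/ and /ɡ/) is in the target of rule 2 but the environment (before a nasal consonant) is not met → [u].
/ɡ/ (between /u/ and /i/) fails the environment for rule 1, so it stays [ɡ].
/i/ meets the environment for rule 2 (before a nasal consonant) → [ĩ].
/m/ (between /i/ and /n/): no rule targets it → [m].
/n/ (between /m/ and /i/): no rule targets it → [n].
/i/ (between /n/ and /h/) is in the target of rule 2 but the environment (before a nasal consonant) is not met → [i].
/h/ — not in any rule's target class → [h].
Rule 2 applies to /i/ (between /h/ and /n/: before a nasal consonant) → [ĩ].
/n/ (between /i/ and /ɡ/): no rule targets it → [n].
/ɡ/ (between /n/ and /a/) is in the target of rule 1 but the environment (word-finally) is not met → [ɡ].
/a/ — between /ɡ/ and /d/; rule 2 does not apply here → [a].
Rule 1 applies to /d/ (word-final: word-finally) → [t].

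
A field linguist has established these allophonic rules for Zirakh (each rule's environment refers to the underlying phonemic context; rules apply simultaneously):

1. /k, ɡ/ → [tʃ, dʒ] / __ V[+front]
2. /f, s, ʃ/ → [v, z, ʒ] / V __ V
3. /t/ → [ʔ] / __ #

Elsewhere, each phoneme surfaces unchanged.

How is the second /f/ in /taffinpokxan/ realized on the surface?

[f]

/f/ — between /f/ and /i/; rule 2 does not apply here → [f].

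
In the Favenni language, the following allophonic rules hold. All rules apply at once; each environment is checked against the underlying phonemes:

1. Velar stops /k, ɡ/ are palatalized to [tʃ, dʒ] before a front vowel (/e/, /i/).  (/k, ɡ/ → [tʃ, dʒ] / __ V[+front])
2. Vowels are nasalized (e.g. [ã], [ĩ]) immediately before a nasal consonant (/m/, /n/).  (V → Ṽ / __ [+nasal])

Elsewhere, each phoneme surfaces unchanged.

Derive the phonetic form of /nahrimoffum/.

/n/ stays [n].
/a/ (between /n/ and /h/) fails the environment for rule 2, so it stays [a].
/h/ stays [h].
/r/ (between /h/ and /i/) is unaffected → [r].
Rule 2 applies to /i/ (between /r/ and /m/: before a nasal consonant) → [ĩ].
/m/ (between /i/ and /o/): no rule targets it → [m].
/o/ (between /m/ and /f/) fails the environment for rule 2, so it stays [o].
/f/ — not in any rule's target class → [f].
/f/ (between /f/ and /u/): no rule targets it → [f].
/u/ meets the environment for rule 2 (before a nasal consonant) → [ũ].
/m/ — not in any rule's target class → [m].

[nahrĩmoffũm]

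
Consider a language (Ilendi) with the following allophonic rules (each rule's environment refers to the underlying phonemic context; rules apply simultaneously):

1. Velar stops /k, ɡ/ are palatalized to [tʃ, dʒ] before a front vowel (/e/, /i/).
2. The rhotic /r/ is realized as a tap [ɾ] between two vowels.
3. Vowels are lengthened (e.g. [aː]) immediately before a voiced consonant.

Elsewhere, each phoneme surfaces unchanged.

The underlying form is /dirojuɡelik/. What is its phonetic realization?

[diːɾoːjuːdʒeːlik]

/d/ — not in any rule's target class → [d].
/i/ (between /d/ and /r/) occurs before a voiced consonant → [iː] by rule 3.
Rule 2 applies to /r/ (between /i/ and /o/: between two vowels) → [ɾ].
/o/ (between /r/ and /j/) occurs before a voiced consonant → [oː] by rule 3.
/j/ stays [j].
/u/ (between /j/ and /ɡ/): before a voiced consonant, so rule 3 applies → [uː].
/ɡ/ — between /u/ and /e/, before a front vowel — surfaces as [dʒ] (rule 1).
Rule 3 applies to /e/ (between /ɡ/ and /l/: before a voiced consonant) → [eː].
/l/ stays [l].
/i/ (between /l/ and /k/): rule 3 targets it, but not before a voiced consonant → unchanged [i].
/k/ (word-final): rule 1 targets it, but not before a front vowel → unchanged [k].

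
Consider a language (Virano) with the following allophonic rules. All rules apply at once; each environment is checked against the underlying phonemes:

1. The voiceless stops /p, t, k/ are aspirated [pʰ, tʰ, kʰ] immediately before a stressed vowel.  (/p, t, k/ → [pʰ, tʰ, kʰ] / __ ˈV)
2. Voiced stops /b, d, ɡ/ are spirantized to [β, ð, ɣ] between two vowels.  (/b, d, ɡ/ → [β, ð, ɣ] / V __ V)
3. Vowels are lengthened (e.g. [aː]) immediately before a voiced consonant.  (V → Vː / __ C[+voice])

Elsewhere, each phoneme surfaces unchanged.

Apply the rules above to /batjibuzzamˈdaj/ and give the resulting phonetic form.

[batjiːβuːzzaːmˈdaːj]

/b/ (word-initial) is in the target of rule 2 but the environment (between two vowels) is not met → [b].
/a/ (between /b/ and /t/) fails the environment for rule 3, so it stays [a].
/t/ (between /a/ and /j/) fails the environment for rule 1, so it stays [t].
/i/ (between /j/ and /b/) occurs before a voiced consonant → [iː] by rule 3.
/b/ (between /i/ and /u/) occurs between two vowels → [β] by rule 2.
Rule 3 applies to /u/ (between /b/ and /z/: before a voiced consonant) → [uː].
/a/ (between /z/ and /m/): before a voiced consonant, so rule 3 applies → [aː].
/d/ — between /m/ and /a/; rule 2 does not apply here → [d].
/a/ (between /d/ and /j/) occurs before a voiced consonant → [aː] by rule 3.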